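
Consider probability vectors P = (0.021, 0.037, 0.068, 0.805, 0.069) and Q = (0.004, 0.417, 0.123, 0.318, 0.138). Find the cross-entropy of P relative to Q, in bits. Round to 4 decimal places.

1.9473 bits

H(P,Q) = −Σ p·log₂ q.
  −0.021·log₂(0.004) = 0.16728
  −0.037·log₂(0.417) = 0.04669
  −0.068·log₂(0.123) = 0.20558
  −0.805·log₂(0.318) = 1.33059
  −0.069·log₂(0.138) = 0.19715
H(P,Q) = 1.9473 bits.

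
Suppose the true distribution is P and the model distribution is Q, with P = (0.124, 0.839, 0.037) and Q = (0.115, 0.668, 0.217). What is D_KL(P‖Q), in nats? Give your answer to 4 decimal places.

D(P‖Q) = Σ p·ln(p/q).
  0.124·ln(0.124/0.115) = 0.00934
  0.839·ln(0.839/0.668) = 0.19123
  0.037·ln(0.037/0.217) = -0.06545
D(P‖Q) = 0.1351 nats.

0.1351 nats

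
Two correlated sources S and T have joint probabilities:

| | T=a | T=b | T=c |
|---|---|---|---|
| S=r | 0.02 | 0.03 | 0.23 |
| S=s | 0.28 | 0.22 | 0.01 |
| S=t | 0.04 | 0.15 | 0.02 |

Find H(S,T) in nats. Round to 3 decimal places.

1.749 nats

H(S,T) = −Σ p(x,y)·ln p(x,y) over all 9 cells.
  cell (r,a): −0.02·ln0.02 = 0.0782
  cell (r,b): −0.03·ln0.03 = 0.1052
  cell (r,c): −0.23·ln0.23 = 0.3380
  cell (s,a): −0.28·ln0.28 = 0.3564
  cell (s,b): −0.22·ln0.22 = 0.3331
  cell (s,c): −0.01·ln0.01 = 0.0461
  cell (t,a): −0.04·ln0.04 = 0.1288
  cell (t,b): −0.15·ln0.15 = 0.2846
  cell (t,c): −0.02·ln0.02 = 0.0782
Sum = 1.749 nats.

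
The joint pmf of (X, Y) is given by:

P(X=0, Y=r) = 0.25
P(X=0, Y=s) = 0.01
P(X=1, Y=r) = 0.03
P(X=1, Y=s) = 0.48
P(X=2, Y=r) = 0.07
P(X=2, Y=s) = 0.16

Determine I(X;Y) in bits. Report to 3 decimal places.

Marginals: p(X) = (0.2600, 0.5100, 0.2300), p(Y) = (0.3500, 0.6500).
I(X;Y) = Σ p(x,y)·log₂[p(x,y)/(p(x)p(y))].
  (0,r): 0.25·log₂(2.7473) = 0.3645
  (0,s): 0.01·log₂(0.0592) = -0.0408
  (1,r): 0.03·log₂(0.1681) = -0.0772
  (1,s): 0.48·log₂(1.4480) = 0.2563
  (2,r): 0.07·log₂(0.8696) = -0.0141
  (2,s): 0.16·log₂(1.0702) = 0.0157
Sum = 0.504 bits.

0.504 bits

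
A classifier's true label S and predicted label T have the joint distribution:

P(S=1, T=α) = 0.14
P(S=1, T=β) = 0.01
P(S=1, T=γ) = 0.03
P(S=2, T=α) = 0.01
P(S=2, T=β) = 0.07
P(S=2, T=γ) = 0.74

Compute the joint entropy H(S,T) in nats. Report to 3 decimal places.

0.882 nats

H(S,T) = −Σ p(x,y)·ln p(x,y) over all 6 cells.
  cell (1,α): −0.14·ln0.14 = 0.2753
  cell (1,β): −0.01·ln0.01 = 0.0461
  cell (1,γ): −0.03·ln0.03 = 0.1052
  cell (2,α): −0.01·ln0.01 = 0.0461
  cell (2,β): −0.07·ln0.07 = 0.1861
  cell (2,γ): −0.74·ln0.74 = 0.2228
Sum = 0.882 nats.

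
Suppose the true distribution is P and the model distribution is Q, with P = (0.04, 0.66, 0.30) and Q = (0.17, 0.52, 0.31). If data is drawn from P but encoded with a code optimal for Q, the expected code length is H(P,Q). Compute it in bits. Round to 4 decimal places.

1.2318 bits

H(P,Q) = −Σ p·log₂ q.
  −0.04·log₂(0.17) = 0.10226
  −0.66·log₂(0.52) = 0.62265
  −0.30·log₂(0.31) = 0.50690
H(P,Q) = 1.2318 bits.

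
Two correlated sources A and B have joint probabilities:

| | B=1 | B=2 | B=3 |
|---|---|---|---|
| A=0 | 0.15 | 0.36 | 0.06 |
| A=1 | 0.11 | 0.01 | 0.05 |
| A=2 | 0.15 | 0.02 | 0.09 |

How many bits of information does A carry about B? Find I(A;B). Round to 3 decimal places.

0.270 bits

Marginals: p(A) = (0.5700, 0.1700, 0.2600), p(B) = (0.4100, 0.3900, 0.2000).
I(A;B) = H(A) + H(B) − H(A,B).
H(A) = 1.4021, H(B) = 1.5216, H(A,B) = 2.6536.
I(A;B) = 1.4021 + 1.5216 − 2.6536 = 0.270 bits.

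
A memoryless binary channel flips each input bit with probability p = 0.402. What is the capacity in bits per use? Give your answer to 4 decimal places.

0.0279 bits

Binary symmetric channel: C = 1 − h₂(ε) where h₂ is the binary entropy function.
h₂(0.402) = −0.402·log₂0.402 − 0.598·log₂0.598 = 0.9721.
C = 1 − 0.9721 = 0.0279 bits per channel use.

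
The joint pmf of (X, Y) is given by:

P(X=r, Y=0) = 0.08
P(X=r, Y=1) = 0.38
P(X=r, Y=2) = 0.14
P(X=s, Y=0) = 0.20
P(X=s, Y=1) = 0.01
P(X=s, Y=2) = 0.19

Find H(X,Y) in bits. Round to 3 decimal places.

2.205 bits

H(X,Y) = −Σ p(x,y)·log₂ p(x,y) over all 6 cells.
  cell (r,0): −0.08·log₂0.08 = 0.2915
  cell (r,1): −0.38·log₂0.38 = 0.5305
  cell (r,2): −0.14·log₂0.14 = 0.3971
  cell (s,0): −0.20·log₂0.20 = 0.4644
  cell (s,1): −0.01·log₂0.01 = 0.0664
  cell (s,2): −0.19·log₂0.19 = 0.4552
Sum = 2.205 bits.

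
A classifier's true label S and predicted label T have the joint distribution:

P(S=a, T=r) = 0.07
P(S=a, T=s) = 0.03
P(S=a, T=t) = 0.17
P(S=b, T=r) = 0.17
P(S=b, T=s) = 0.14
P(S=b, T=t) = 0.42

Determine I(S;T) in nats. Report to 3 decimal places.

Marginals: p(S) = (0.2700, 0.7300), p(T) = (0.2400, 0.1700, 0.5900).
I(S;T) = H(S) + H(T) − H(S,T).
H(S) = 0.5833, H(T) = 0.9550, H(S,T) = 1.5334.
I(S;T) = 0.5833 + 0.9550 − 1.5334 = 0.005 nats.

0.005 nats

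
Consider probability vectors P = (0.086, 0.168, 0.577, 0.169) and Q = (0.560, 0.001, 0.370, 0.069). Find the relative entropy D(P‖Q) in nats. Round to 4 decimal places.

D(P‖Q) = Σ p·ln(p/q).
  0.086·ln(0.086/0.560) = -0.16113
  0.168·ln(0.168/0.001) = 0.86083
  0.577·ln(0.577/0.370) = 0.25638
  0.169·ln(0.169/0.069) = 0.15139
D(P‖Q) = 1.1075 nats.

1.1075 nats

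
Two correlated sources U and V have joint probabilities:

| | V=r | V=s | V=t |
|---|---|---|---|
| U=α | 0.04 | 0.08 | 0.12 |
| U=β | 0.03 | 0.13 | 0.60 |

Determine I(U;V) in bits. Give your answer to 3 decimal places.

Marginals: p(U) = (0.2400, 0.7600), p(V) = (0.0700, 0.2100, 0.7200).
I(U;V) = H(U) + H(V) − H(U,V).
H(U) = 0.7950, H(V) = 1.0826, H(U,V) = 1.8209.
I(U;V) = 0.7950 + 1.0826 − 1.8209 = 0.057 bits.

0.057 bits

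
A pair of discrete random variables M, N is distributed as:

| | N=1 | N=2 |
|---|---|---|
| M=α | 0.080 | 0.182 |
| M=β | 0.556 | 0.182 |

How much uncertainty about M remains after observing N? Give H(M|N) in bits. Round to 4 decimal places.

0.7111 bits

Chain rule: H(M|N) = H(M,N) − H(N).
Marginals: p(M) = (0.2620, 0.7380), p(N) = (0.6360, 0.3640).
H(M,N) = 1.6571 bits; H(N) = 0.9460 bits.
H(M|N) = 1.6571 − 0.9460 = 0.7111 bits.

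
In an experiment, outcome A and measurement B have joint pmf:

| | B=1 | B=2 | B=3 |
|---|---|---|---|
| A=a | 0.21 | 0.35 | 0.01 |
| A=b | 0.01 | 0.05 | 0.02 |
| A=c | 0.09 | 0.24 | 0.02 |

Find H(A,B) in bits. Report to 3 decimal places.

2.384 bits

H(A,B) = −Σ p(x,y)·log₂ p(x,y) over all 9 cells.
  cell (a,1): −0.21·log₂0.21 = 0.4728
  cell (a,2): −0.35·log₂0.35 = 0.5301
  cell (a,3): −0.01·log₂0.01 = 0.0664
  cell (b,1): −0.01·log₂0.01 = 0.0664
  cell (b,2): −0.05·log₂0.05 = 0.2161
  cell (b,3): −0.02·log₂0.02 = 0.1129
  cell (c,1): −0.09·log₂0.09 = 0.3127
  cell (c,2): −0.24·log₂0.24 = 0.4941
  cell (c,3): −0.02·log₂0.02 = 0.1129
Sum = 2.384 bits.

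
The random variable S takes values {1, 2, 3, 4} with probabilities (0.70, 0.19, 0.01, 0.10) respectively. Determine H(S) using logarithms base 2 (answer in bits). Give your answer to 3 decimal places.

1.214 bits

H(S) = −Σ p·log₂ p.
  −(0.70)·log₂(0.70) = 0.3602
  −(0.19)·log₂(0.19) = 0.4552
  −(0.01)·log₂(0.01) = 0.0664
  −(0.10)·log₂(0.10) = 0.3322
Sum: 0.3602 + 0.4552 + 0.0664 + 0.3322 = 1.214 bits.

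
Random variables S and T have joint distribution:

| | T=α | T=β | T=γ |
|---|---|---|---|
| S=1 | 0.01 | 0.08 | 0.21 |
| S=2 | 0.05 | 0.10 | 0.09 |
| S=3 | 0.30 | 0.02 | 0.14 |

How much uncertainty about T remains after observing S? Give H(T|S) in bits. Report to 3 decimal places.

Chain rule: H(T|S) = H(S,T) − H(S).
Marginals: p(S) = (0.3000, 0.2400, 0.4600), p(T) = (0.3600, 0.2000, 0.4400).
H(S,T) = 2.7228 bits; H(S) = 1.5306 bits.
H(T|S) = 2.7228 − 1.5306 = 1.192 bits.

1.192 bits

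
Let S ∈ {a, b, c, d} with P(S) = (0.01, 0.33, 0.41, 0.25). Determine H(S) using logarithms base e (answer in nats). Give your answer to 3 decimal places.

H(S) = −Σ p·ln p.
  −(0.01)·ln(0.01) = 0.0461
  −(0.33)·ln(0.33) = 0.3659
  −(0.41)·ln(0.41) = 0.3656
  −(0.25)·ln(0.25) = 0.3466
Sum: 0.0461 + 0.3659 + 0.3656 + 0.3466 = 1.124 nats.

1.124 nats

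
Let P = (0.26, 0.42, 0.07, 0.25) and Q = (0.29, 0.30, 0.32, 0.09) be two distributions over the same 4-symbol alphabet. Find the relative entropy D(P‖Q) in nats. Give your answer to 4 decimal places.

0.2620 nats

D(P‖Q) = Σ p·ln(p/q).
  0.26·ln(0.26/0.29) = -0.02839
  0.42·ln(0.42/0.30) = 0.14132
  0.07·ln(0.07/0.32) = -0.10639
  0.25·ln(0.25/0.09) = 0.25541
D(P‖Q) = 0.2620 nats.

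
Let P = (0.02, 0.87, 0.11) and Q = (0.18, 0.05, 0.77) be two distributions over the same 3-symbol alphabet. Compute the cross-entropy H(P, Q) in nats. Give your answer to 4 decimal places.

2.6693 nats

H(P,Q) = −Σ p·ln q.
  −0.02·ln(0.18) = 0.03430
  −0.87·ln(0.05) = 2.60629
  −0.11·ln(0.77) = 0.02875
H(P,Q) = 2.6693 nats.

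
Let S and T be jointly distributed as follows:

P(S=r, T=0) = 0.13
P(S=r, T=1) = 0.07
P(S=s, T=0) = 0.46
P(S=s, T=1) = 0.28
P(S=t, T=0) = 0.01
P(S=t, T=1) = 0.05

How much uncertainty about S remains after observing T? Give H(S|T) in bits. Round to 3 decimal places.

Marginals: p(S) = (0.2000, 0.7400, 0.0600), p(T) = (0.6000, 0.4000).
H(S|T) = Σ p(T) · H(S|T=·).
  T=0: p=0.6000, H(S|T=0) = 0.8704
  T=1: p=0.4000, H(S|T=1) = 1.1753
Weighted sum = 0.992 bits.

0.992 bits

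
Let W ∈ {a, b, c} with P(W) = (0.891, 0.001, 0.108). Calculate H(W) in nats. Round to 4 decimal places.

H(W) = −Σ p·ln p.
  −(0.891)·ln(0.891) = 0.10283
  −(0.001)·ln(0.001) = 0.00691
  −(0.108)·ln(0.108) = 0.24037
Sum: 0.10283 + 0.00691 + 0.24037 = 0.3501 nats.

0.3501 nats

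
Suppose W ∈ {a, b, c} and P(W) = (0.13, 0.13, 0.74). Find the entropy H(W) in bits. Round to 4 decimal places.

1.0867 bits

H(W) = −Σ p·log₂ p.
  −(0.13)·log₂(0.13) = 0.38264
  −(0.13)·log₂(0.13) = 0.38264
  −(0.74)·log₂(0.74) = 0.32146
Sum: 0.38264 + 0.38264 + 0.32146 = 1.0867 bits.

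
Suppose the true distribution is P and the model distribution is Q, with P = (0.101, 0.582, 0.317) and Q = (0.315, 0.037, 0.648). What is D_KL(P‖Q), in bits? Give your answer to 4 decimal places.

1.8210 bits

D(P‖Q) = Σ p·log₂(p/q).
  0.101·log₂(0.101/0.315) = -0.16574
  0.582·log₂(0.582/0.037) = 2.31370
  0.317·log₂(0.317/0.648) = -0.32699
D(P‖Q) = 1.8210 bits.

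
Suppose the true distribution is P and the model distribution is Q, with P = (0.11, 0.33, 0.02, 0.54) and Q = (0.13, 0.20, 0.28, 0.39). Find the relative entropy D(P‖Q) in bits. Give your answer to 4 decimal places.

D(P‖Q) = Σ p·log₂(p/q).
  0.11·log₂(0.11/0.13) = -0.02651
  0.33·log₂(0.33/0.20) = 0.23841
  0.02·log₂(0.02/0.28) = -0.07615
  0.54·log₂(0.54/0.39) = 0.25352
D(P‖Q) = 0.3893 bits.

0.3893 bits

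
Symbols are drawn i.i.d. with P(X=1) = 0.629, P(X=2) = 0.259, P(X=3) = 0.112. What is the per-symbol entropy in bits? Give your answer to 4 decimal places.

H(X) = −Σ p·log₂ p.
  −(0.629)·log₂(0.629) = 0.42072
  −(0.259)·log₂(0.259) = 0.50478
  −(0.112)·log₂(0.112) = 0.35374
Sum: 0.42072 + 0.50478 + 0.35374 = 1.2792 bits.

1.2792 bits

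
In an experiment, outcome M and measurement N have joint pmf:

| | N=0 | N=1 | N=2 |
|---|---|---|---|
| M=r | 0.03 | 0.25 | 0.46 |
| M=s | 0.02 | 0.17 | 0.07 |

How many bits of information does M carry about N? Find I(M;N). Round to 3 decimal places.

Marginals: p(M) = (0.7400, 0.2600), p(N) = (0.0500, 0.4200, 0.5300).
I(M;N) = H(M) + H(N) − H(M,N).
H(M) = 0.8267, H(N) = 1.2272, H(M,N) = 1.9831.
I(M;N) = 0.8267 + 1.2272 − 1.9831 = 0.071 bits.

0.071 bits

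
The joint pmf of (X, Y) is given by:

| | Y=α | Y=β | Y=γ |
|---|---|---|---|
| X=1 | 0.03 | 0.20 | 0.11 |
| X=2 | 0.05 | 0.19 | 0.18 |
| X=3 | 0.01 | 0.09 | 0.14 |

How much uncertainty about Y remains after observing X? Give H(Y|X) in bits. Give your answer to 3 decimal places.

Marginals: p(X) = (0.3400, 0.4200, 0.2400), p(Y) = (0.0900, 0.4800, 0.4300).
H(Y|X) = Σ p(X) · H(Y|X=·).
  X=1: p=0.3400, H(Y|X=1) = 1.2861
  X=2: p=0.4200, H(Y|X=2) = 1.4071
  X=3: p=0.2400, H(Y|X=3) = 1.1753
Weighted sum = 1.310 bits.

1.310 bits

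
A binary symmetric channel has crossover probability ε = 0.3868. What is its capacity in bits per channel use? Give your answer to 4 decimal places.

Binary symmetric channel: C = 1 − h₂(ε) where h₂ is the binary entropy function.
h₂(0.3868) = −0.3868·log₂0.3868 − 0.6132·log₂0.6132 = 0.9627.
C = 1 − 0.9627 = 0.0373 bits per channel use.

0.0373 bits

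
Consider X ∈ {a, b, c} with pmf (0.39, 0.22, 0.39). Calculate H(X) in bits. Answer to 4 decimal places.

1.5402 bits

H(X) = −Σ p·log₂ p.
  −(0.39)·log₂(0.39) = 0.52980
  −(0.22)·log₂(0.22) = 0.48057
  −(0.39)·log₂(0.39) = 0.52980
Sum: 0.52980 + 0.48057 + 0.52980 = 1.5402 bits.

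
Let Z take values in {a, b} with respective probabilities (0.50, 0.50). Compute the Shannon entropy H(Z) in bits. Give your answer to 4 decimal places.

H(Z) = −Σ p·log₂ p.
  −(0.50)·log₂(0.50) = 0.50000
  −(0.50)·log₂(0.50) = 0.50000
Sum: 0.50000 + 0.50000 = 1.0000 bits.

1.0000 bits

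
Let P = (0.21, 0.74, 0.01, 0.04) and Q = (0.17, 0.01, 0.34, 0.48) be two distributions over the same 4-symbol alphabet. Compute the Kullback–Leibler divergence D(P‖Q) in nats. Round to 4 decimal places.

D(P‖Q) = Σ p·ln(p/q).
  0.21·ln(0.21/0.17) = 0.04437
  0.74·ln(0.74/0.01) = 3.18501
  0.01·ln(0.01/0.34) = -0.03526
  0.04·ln(0.04/0.48) = -0.09940
D(P‖Q) = 3.0947 nats.

3.0947 nats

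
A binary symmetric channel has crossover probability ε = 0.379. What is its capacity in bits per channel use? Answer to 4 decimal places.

Binary symmetric channel: C = 1 − h₂(ε) where h₂ is the binary entropy function.
h₂(0.379) = −0.379·log₂0.379 − 0.621·log₂0.621 = 0.9573.
C = 1 − 0.9573 = 0.0427 bits per channel use.

0.0427 bits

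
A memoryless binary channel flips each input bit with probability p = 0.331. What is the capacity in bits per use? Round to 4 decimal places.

0.0841 bits

Binary symmetric channel: C = 1 − h₂(ε) where h₂ is the binary entropy function.
h₂(0.331) = −0.331·log₂0.331 − 0.669·log₂0.669 = 0.9159.
C = 1 − 0.9159 = 0.0841 bits per channel use.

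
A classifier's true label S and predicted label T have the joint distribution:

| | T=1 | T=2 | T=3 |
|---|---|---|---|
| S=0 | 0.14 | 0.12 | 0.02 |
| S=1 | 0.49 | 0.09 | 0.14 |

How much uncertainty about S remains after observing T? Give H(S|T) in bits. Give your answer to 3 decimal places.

Chain rule: H(S|T) = H(S,T) − H(T).
Marginals: p(S) = (0.2800, 0.7200), p(T) = (0.6300, 0.2100, 0.1600).
H(S,T) = 2.0911 bits; H(T) = 1.3158 bits.
H(S|T) = 2.0911 − 1.3158 = 0.775 bits.

0.775 bits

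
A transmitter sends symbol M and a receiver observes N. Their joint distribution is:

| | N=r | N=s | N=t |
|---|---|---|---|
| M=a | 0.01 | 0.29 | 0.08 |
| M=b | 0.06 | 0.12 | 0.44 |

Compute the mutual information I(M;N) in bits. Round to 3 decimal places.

Marginals: p(M) = (0.3800, 0.6200), p(N) = (0.0700, 0.4100, 0.5200).
I(M;N) = H(M) + H(N) − H(M,N).
H(M) = 0.9580, H(N) = 1.2865, H(M,N) = 2.0076.
I(M;N) = 0.9580 + 1.2865 − 2.0076 = 0.237 bits.

0.237 bits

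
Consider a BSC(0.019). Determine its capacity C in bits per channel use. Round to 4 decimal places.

Binary symmetric channel: C = 1 − h₂(ε) where h₂ is the binary entropy function.
h₂(0.019) = −0.019·log₂0.019 − 0.981·log₂0.981 = 0.1358.
C = 1 − 0.1358 = 0.8642 bits per channel use.

0.8642 bits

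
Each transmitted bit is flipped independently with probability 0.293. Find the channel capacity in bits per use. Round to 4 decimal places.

0.1274 bits

Binary symmetric channel: C = 1 − h₂(ε) where h₂ is the binary entropy function.
h₂(0.293) = −0.293·log₂0.293 − 0.707·log₂0.707 = 0.8726.
C = 1 − 0.8726 = 0.1274 bits per channel use.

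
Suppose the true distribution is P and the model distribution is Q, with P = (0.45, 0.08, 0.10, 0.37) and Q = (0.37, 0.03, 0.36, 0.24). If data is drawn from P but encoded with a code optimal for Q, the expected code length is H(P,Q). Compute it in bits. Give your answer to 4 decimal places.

1.9594 bits

H(P,Q) = −Σ p·log₂ q.
  −0.45·log₂(0.37) = 0.64548
  −0.08·log₂(0.03) = 0.40471
  −0.10·log₂(0.36) = 0.14739
  −0.37·log₂(0.24) = 0.76179
H(P,Q) = 1.9594 bits.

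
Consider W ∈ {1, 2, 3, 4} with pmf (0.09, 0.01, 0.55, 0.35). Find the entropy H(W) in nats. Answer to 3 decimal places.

H(W) = −Σ p·ln p.
  −(0.09)·ln(0.09) = 0.2167
  −(0.01)·ln(0.01) = 0.0461
  −(0.55)·ln(0.55) = 0.3288
  −(0.35)·ln(0.35) = 0.3674
Sum: 0.2167 + 0.0461 + 0.3288 + 0.3674 = 0.959 nats.

0.959 nats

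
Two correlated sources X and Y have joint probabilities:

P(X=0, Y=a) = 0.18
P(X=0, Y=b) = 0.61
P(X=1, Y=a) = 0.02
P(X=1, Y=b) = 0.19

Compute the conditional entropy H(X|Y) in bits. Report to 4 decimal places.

Marginals: p(X) = (0.7900, 0.2100), p(Y) = (0.2000, 0.8000).
H(X|Y) = Σ p(Y) · H(X|Y=·).
  Y=a: p=0.2000, H(X|Y=a) = 0.4690
  Y=b: p=0.8000, H(X|Y=b) = 0.7909
Weighted sum = 0.7265 bits.

0.7265 bits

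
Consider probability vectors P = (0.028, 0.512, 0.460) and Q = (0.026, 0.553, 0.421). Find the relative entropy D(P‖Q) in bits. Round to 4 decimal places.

0.0049 bits

D(P‖Q) = Σ p·log₂(p/q).
  0.028·log₂(0.028/0.026) = 0.00299
  0.512·log₂(0.512/0.553) = -0.05690
  0.460·log₂(0.460/0.421) = 0.05879
D(P‖Q) = 0.0049 bits.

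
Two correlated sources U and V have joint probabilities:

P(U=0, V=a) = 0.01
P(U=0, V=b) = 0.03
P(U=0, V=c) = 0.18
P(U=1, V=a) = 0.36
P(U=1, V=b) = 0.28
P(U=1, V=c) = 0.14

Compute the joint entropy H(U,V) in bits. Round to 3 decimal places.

H(U,V) = −Σ p(x,y)·log₂ p(x,y) over all 6 cells.
  cell (0,a): −0.01·log₂0.01 = 0.0664
  cell (0,b): −0.03·log₂0.03 = 0.1518
  cell (0,c): −0.18·log₂0.18 = 0.4453
  cell (1,a): −0.36·log₂0.36 = 0.5306
  cell (1,b): −0.28·log₂0.28 = 0.5142
  cell (1,c): −0.14·log₂0.14 = 0.3971
Sum = 2.105 bits.

2.105 bits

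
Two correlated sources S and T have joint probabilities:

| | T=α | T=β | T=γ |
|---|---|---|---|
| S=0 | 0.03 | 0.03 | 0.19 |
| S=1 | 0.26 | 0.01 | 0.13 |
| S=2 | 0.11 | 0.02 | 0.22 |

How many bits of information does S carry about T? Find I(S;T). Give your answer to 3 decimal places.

0.154 bits

Marginals: p(S) = (0.2500, 0.4000, 0.3500), p(T) = (0.4000, 0.0600, 0.5400).
I(S;T) = H(S) + H(T) − H(S,T).
H(S) = 1.5589, H(T) = 1.2523, H(S,T) = 2.6569.
I(S;T) = 1.5589 + 1.2523 − 2.6569 = 0.154 bits.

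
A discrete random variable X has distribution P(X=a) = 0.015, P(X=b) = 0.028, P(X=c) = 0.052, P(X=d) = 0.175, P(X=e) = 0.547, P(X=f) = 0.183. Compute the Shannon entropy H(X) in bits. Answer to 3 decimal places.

1.822 bits

H(X) = −Σ p·log₂ p.
  −(0.015)·log₂(0.015) = 0.0909
  −(0.028)·log₂(0.028) = 0.1444
  −(0.052)·log₂(0.052) = 0.2218
  −(0.175)·log₂(0.175) = 0.4401
  −(0.547)·log₂(0.547) = 0.4761
  −(0.183)·log₂(0.183) = 0.4484
Sum: 0.0909 + 0.1444 + 0.2218 + 0.4401 + 0.4761 + 0.4484 = 1.822 bits.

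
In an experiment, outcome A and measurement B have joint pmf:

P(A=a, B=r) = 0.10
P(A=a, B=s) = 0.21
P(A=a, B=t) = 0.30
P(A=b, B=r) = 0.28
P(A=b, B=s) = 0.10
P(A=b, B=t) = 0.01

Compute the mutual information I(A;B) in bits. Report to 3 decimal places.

Marginals: p(A) = (0.6100, 0.3900), p(B) = (0.3800, 0.3100, 0.3100).
I(A;B) = H(A) + H(B) − H(A,B).
H(A) = 0.9648, H(B) = 1.5780, H(A,B) = 2.2390.
I(A;B) = 0.9648 + 1.5780 − 2.2390 = 0.304 bits.

0.304 bits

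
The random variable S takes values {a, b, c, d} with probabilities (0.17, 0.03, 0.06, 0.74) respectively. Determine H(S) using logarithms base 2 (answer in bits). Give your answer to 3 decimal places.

1.151 bits

H(S) = −Σ p·log₂ p.
  −(0.17)·log₂(0.17) = 0.4346
  −(0.03)·log₂(0.03) = 0.1518
  −(0.06)·log₂(0.06) = 0.2435
  −(0.74)·log₂(0.74) = 0.3215
Sum: 0.4346 + 0.1518 + 0.2435 + 0.3215 = 1.151 bits.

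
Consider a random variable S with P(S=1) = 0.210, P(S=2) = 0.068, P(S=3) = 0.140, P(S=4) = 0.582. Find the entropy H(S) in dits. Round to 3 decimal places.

H(S) = −Σ p·log₁₀ p.
  −(0.210)·log₁₀(0.210) = 0.1423
  −(0.068)·log₁₀(0.068) = 0.0794
  −(0.140)·log₁₀(0.140) = 0.1195
  −(0.582)·log₁₀(0.582) = 0.1368
Sum: 0.1423 + 0.0794 + 0.1195 + 0.1368 = 0.478 dits.

0.478 dits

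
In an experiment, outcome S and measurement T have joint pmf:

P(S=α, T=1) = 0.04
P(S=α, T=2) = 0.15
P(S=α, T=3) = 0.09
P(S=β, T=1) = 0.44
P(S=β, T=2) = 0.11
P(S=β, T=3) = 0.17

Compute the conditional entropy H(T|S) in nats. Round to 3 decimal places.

Marginals: p(S) = (0.2800, 0.7200), p(T) = (0.4800, 0.2600, 0.2600).
H(T|S) = Σ p(S) · H(T|S=·).
  S=α: p=0.2800, H(T|S=α) = 0.9772
  S=β: p=0.7200, H(T|S=β) = 0.9288
Weighted sum = 0.942 nats.

0.942 nats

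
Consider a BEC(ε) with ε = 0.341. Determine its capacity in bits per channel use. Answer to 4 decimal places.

0.6590 bits

Binary erasure channel: capacity C = 1 − ε.
C = 1 − 0.341 = 0.6590 bits per channel use.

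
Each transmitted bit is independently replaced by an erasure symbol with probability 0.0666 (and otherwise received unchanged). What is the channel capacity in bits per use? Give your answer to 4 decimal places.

Binary erasure channel: capacity C = 1 − ε.
C = 1 − 0.0666 = 0.9334 bits per channel use.

0.9334 bits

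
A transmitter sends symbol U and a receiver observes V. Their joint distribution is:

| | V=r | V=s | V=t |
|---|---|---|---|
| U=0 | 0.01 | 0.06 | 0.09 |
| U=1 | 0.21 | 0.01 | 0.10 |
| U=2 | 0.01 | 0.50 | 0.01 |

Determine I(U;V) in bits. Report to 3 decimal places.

Marginals: p(U) = (0.1600, 0.3200, 0.5200), p(V) = (0.2300, 0.5700, 0.2000).
I(U;V) = Σ p(x,y)·log₂[p(x,y)/(p(x)p(y))].
  (0,r): 0.01·log₂(0.2717) = -0.0188
  (0,s): 0.06·log₂(0.6579) = -0.0362
  (0,t): 0.09·log₂(2.8125) = 0.1343
  (1,r): 0.21·log₂(2.8533) = 0.3176
  (1,s): 0.01·log₂(0.0548) = -0.0419
  (1,t): 0.10·log₂(1.5625) = 0.0644
  (2,r): 0.01·log₂(0.0836) = -0.0358
  (2,s): 0.50·log₂(1.6869) = 0.3772
  (2,t): 0.01·log₂(0.0962) = -0.0338
Sum = 0.727 bits.

0.727 bits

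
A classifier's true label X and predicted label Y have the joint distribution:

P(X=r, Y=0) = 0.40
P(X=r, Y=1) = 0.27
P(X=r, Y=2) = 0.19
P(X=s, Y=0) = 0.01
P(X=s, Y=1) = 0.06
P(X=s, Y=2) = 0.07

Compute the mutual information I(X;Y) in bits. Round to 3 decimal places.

0.072 bits

Marginals: p(X) = (0.8600, 0.1400), p(Y) = (0.4100, 0.3300, 0.2600).
I(X;Y) = Σ p(x,y)·log₂[p(x,y)/(p(x)p(y))].
  (r,0): 0.40·log₂(1.1344) = 0.0728
  (r,1): 0.27·log₂(0.9514) = -0.0194
  (r,2): 0.19·log₂(0.8497) = -0.0446
  (s,0): 0.01·log₂(0.1742) = -0.0252
  (s,1): 0.06·log₂(1.2987) = 0.0226
  (s,2): 0.07·log₂(1.9231) = 0.0660
Sum = 0.072 bits.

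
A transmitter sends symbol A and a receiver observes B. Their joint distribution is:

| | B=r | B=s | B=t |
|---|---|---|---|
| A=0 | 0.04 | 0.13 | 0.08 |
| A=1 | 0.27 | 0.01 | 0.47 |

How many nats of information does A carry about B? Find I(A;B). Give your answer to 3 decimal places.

Marginals: p(A) = (0.2500, 0.7500), p(B) = (0.3100, 0.1400, 0.5500).
I(A;B) = H(A) + H(B) − H(A,B).
H(A) = 0.5623, H(B) = 0.9671, H(A,B) = 1.3505.
I(A;B) = 0.5623 + 0.9671 − 1.3505 = 0.179 nats.

0.179 nats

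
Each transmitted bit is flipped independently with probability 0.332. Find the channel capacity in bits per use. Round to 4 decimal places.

Binary symmetric channel: C = 1 − h₂(ε) where h₂ is the binary entropy function.
h₂(0.332) = −0.332·log₂0.332 − 0.668·log₂0.668 = 0.9170.
C = 1 − 0.9170 = 0.0830 bits per channel use.

0.0830 bits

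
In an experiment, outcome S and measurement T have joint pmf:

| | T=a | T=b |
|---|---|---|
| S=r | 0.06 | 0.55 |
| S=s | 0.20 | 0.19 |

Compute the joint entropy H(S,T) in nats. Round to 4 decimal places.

1.1350 nats

H(S,T) = −Σ p(x,y)·ln p(x,y) over all 4 cells.
  cell (r,a): −0.06·ln0.06 = 0.16880
  cell (r,b): −0.55·ln0.55 = 0.32881
  cell (s,a): −0.20·ln0.20 = 0.32189
  cell (s,b): −0.19·ln0.19 = 0.31554
Sum = 1.1350 nats.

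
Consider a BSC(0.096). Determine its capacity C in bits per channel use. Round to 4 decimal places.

0.5438 bits

Binary symmetric channel: C = 1 − h₂(ε) where h₂ is the binary entropy function.
h₂(0.096) = −0.096·log₂0.096 − 0.904·log₂0.904 = 0.4562.
C = 1 − 0.4562 = 0.5438 bits per channel use.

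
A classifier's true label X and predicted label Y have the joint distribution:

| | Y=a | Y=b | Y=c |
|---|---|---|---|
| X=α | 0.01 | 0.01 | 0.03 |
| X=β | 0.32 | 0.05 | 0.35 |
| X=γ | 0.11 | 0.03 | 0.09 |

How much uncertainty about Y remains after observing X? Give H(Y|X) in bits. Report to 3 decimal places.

1.327 bits

Marginals: p(X) = (0.0500, 0.7200, 0.2300), p(Y) = (0.4400, 0.0900, 0.4700).
H(Y|X) = Σ p(X) · H(Y|X=·).
  X=α: p=0.0500, H(Y|X=α) = 1.3710
  X=β: p=0.7200, H(Y|X=β) = 1.2931
  X=γ: p=0.2300, H(Y|X=γ) = 1.4219
Weighted sum = 1.327 bits.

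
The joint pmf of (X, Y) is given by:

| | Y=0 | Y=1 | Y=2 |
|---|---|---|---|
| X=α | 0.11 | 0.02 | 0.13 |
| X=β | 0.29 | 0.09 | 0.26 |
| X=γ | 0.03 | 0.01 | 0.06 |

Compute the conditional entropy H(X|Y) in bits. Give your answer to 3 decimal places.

Marginals: p(X) = (0.2600, 0.6400, 0.1000), p(Y) = (0.4300, 0.1200, 0.4500).
H(X|Y) = Σ p(Y) · H(X|Y=·).
  Y=0: p=0.4300, H(X|Y=0) = 1.1544
  Y=1: p=0.1200, H(X|Y=1) = 1.0409
  Y=2: p=0.4500, H(X|Y=2) = 1.3624
Weighted sum = 1.234 bits.

1.234 bits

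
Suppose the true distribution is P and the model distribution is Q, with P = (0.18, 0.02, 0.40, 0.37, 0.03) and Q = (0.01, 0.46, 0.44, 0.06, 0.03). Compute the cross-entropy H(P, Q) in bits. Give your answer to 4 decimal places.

H(P,Q) = −Σ p·log₂ q.
  −0.18·log₂(0.01) = 1.19589
  −0.02·log₂(0.46) = 0.02241
  −0.40·log₂(0.44) = 0.47377
  −0.37·log₂(0.06) = 1.50179
  −0.03·log₂(0.03) = 0.15177
H(P,Q) = 3.3456 bits.

3.3456 bits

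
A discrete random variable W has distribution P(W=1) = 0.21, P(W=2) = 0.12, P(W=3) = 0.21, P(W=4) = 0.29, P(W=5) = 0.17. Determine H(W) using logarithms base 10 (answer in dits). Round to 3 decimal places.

0.682 dits

H(W) = −Σ p·log₁₀ p.
  −(0.21)·log₁₀(0.21) = 0.1423
  −(0.12)·log₁₀(0.12) = 0.1105
  −(0.21)·log₁₀(0.21) = 0.1423
  −(0.29)·log₁₀(0.29) = 0.1559
  −(0.17)·log₁₀(0.17) = 0.1308
Sum: 0.1423 + 0.1105 + 0.1423 + 0.1559 + 0.1308 = 0.682 dits.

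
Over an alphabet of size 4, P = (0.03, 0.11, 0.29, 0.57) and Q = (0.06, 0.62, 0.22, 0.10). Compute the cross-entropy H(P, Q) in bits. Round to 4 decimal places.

2.7246 bits

H(P,Q) = −Σ p·log₂ q.
  −0.03·log₂(0.06) = 0.12177
  −0.11·log₂(0.62) = 0.07586
  −0.29·log₂(0.22) = 0.63348
  −0.57·log₂(0.10) = 1.89350
H(P,Q) = 2.7246 bits.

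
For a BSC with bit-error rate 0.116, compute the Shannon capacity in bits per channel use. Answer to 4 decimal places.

Binary symmetric channel: C = 1 − h₂(ε) where h₂ is the binary entropy function.
h₂(0.116) = −0.116·log₂0.116 − 0.884·log₂0.884 = 0.5178.
C = 1 − 0.5178 = 0.4822 bits per channel use.

0.4822 bits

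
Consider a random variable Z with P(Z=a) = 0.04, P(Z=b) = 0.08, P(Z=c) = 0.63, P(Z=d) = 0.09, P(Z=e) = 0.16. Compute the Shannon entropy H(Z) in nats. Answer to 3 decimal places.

H(Z) = −Σ p·ln p.
  −(0.04)·ln(0.04) = 0.1288
  −(0.08)·ln(0.08) = 0.2021
  −(0.63)·ln(0.63) = 0.2911
  −(0.09)·ln(0.09) = 0.2167
  −(0.16)·ln(0.16) = 0.2932
Sum: 0.1288 + 0.2021 + 0.2911 + 0.2167 + 0.2932 = 1.132 nats.

1.132 nats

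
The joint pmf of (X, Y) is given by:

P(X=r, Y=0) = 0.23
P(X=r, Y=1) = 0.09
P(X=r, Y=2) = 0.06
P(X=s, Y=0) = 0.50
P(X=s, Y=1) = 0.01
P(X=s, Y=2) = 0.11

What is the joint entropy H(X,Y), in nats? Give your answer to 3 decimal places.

H(X,Y) = −Σ p(x,y)·ln p(x,y) over all 6 cells.
  cell (r,0): −0.23·ln0.23 = 0.3380
  cell (r,1): −0.09·ln0.09 = 0.2167
  cell (r,2): −0.06·ln0.06 = 0.1688
  cell (s,0): −0.50·ln0.50 = 0.3466
  cell (s,1): −0.01·ln0.01 = 0.0461
  cell (s,2): −0.11·ln0.11 = 0.2428
Sum = 1.359 nats.

1.359 nats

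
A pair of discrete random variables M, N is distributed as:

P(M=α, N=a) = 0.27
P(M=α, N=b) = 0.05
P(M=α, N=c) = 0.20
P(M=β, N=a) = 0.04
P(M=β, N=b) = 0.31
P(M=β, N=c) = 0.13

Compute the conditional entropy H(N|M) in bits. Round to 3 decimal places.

Marginals: p(M) = (0.5200, 0.4800), p(N) = (0.3100, 0.3600, 0.3300).
H(N|M) = Σ p(M) · H(N|M=·).
  M=α: p=0.5200, H(N|M=α) = 1.3460
  M=β: p=0.4800, H(N|M=β) = 1.2165
Weighted sum = 1.284 bits.

1.284 bits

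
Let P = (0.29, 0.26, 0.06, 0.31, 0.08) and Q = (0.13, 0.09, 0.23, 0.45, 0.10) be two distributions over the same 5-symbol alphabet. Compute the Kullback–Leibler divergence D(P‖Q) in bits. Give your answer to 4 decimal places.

0.4249 bits

D(P‖Q) = Σ p·log₂(p/q).
  0.29·log₂(0.29/0.13) = 0.33569
  0.26·log₂(0.26/0.09) = 0.39793
  0.06·log₂(0.06/0.23) = -0.11632
  0.31·log₂(0.31/0.45) = -0.16667
  0.08·log₂(0.08/0.10) = -0.02575
D(P‖Q) = 0.4249 bits.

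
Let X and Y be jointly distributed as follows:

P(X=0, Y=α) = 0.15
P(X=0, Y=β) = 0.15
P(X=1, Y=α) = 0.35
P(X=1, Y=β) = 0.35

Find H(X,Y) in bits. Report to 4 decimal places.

1.8813 bits

H(X,Y) = −Σ p(x,y)·log₂ p(x,y) over all 4 cells.
  cell (0,α): −0.15·log₂0.15 = 0.41054
  cell (0,β): −0.15·log₂0.15 = 0.41054
  cell (1,α): −0.35·log₂0.35 = 0.53010
  cell (1,β): −0.35·log₂0.35 = 0.53010
Sum = 1.8813 bits.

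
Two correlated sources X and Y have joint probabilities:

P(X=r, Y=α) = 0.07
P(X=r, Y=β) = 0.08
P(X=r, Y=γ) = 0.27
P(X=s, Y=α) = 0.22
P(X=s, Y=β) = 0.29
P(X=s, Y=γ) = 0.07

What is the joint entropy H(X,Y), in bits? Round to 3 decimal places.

2.337 bits

H(X,Y) = −Σ p(x,y)·log₂ p(x,y) over all 6 cells.
  cell (r,α): −0.07·log₂0.07 = 0.2686
  cell (r,β): −0.08·log₂0.08 = 0.2915
  cell (r,γ): −0.27·log₂0.27 = 0.5100
  cell (s,α): −0.22·log₂0.22 = 0.4806
  cell (s,β): −0.29·log₂0.29 = 0.5179
  cell (s,γ): −0.07·log₂0.07 = 0.2686
Sum = 2.337 bits.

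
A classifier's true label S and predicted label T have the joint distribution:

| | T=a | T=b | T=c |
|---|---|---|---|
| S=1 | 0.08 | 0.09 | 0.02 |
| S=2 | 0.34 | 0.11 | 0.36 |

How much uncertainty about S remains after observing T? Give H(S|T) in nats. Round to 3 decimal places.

Marginals: p(S) = (0.1900, 0.8100), p(T) = (0.4200, 0.2000, 0.3800).
H(S|T) = Σ p(T) · H(S|T=·).
  T=a: p=0.4200, H(S|T=a) = 0.4869
  T=b: p=0.2000, H(S|T=b) = 0.6881
  T=c: p=0.3800, H(S|T=c) = 0.2062
Weighted sum = 0.420 nats.

0.420 nats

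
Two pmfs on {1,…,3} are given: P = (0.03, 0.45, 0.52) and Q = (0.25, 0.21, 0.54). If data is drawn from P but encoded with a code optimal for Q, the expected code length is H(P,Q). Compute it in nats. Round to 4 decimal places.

H(P,Q) = −Σ p·ln q.
  −0.03·ln(0.25) = 0.04159
  −0.45·ln(0.21) = 0.70229
  −0.52·ln(0.54) = 0.32042
H(P,Q) = 1.0643 nats.

1.0643 nats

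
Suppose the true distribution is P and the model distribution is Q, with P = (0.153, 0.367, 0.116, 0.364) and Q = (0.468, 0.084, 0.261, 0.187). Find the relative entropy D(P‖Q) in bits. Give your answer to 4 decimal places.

0.7480 bits

D(P‖Q) = Σ p·log₂(p/q).
  0.153·log₂(0.153/0.468) = -0.24679
  0.367·log₂(0.367/0.084) = 0.78073
  0.116·log₂(0.116/0.261) = -0.13571
  0.364·log₂(0.364/0.187) = 0.34977
D(P‖Q) = 0.7480 bits.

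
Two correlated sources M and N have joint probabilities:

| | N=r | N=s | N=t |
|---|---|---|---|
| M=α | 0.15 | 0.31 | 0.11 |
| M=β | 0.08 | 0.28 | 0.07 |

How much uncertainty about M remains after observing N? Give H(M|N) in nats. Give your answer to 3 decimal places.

0.677 nats

Chain rule: H(M|N) = H(M,N) − H(N).
Marginals: p(M) = (0.5700, 0.4300), p(N) = (0.2300, 0.5900, 0.1800).
H(M,N) = 1.6351 nats; H(N) = 0.9580 nats.
H(M|N) = 1.6351 − 0.9580 = 0.677 nats.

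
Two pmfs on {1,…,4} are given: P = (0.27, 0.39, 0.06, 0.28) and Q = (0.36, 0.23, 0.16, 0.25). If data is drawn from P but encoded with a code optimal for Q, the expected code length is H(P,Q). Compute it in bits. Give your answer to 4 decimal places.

1.9435 bits

H(P,Q) = −Σ p·log₂ q.
  −0.27·log₂(0.36) = 0.39796
  −0.39·log₂(0.23) = 0.82691
  −0.06·log₂(0.16) = 0.15863
  −0.28·log₂(0.25) = 0.56000
H(P,Q) = 1.9435 bits.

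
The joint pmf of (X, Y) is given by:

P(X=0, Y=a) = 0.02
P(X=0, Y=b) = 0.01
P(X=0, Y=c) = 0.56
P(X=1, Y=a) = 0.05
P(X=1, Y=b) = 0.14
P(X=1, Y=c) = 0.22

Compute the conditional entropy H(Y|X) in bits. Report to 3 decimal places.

0.765 bits

Chain rule: H(Y|X) = H(X,Y) − H(X).
Marginals: p(X) = (0.5900, 0.4100), p(Y) = (0.0700, 0.1500, 0.7800).
H(X,Y) = 1.7415 bits; H(X) = 0.9765 bits.
H(Y|X) = 1.7415 − 0.9765 = 0.765 bits.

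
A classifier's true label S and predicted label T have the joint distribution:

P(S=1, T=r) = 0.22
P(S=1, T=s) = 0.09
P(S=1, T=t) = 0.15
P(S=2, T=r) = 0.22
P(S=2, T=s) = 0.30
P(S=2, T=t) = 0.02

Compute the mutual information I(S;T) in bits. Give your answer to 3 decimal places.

0.163 bits

Marginals: p(S) = (0.4600, 0.5400), p(T) = (0.4400, 0.3900, 0.1700).
I(S;T) = Σ p(x,y)·log₂[p(x,y)/(p(x)p(y))].
  (1,r): 0.22·log₂(1.0870) = 0.0265
  (1,s): 0.09·log₂(0.5017) = -0.0896
  (1,t): 0.15·log₂(1.9182) = 0.1410
  (2,r): 0.22·log₂(0.9259) = -0.0244
  (2,s): 0.30·log₂(1.4245) = 0.1531
  (2,t): 0.02·log₂(0.2179) = -0.0440
Sum = 0.163 bits.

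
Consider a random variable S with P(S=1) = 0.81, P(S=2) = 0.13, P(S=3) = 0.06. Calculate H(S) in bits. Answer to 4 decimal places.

H(S) = −Σ p·log₂ p.
  −(0.81)·log₂(0.81) = 0.24625
  −(0.13)·log₂(0.13) = 0.38264
  −(0.06)·log₂(0.06) = 0.24353
Sum: 0.24625 + 0.38264 + 0.24353 = 0.8724 bits.

0.8724 bits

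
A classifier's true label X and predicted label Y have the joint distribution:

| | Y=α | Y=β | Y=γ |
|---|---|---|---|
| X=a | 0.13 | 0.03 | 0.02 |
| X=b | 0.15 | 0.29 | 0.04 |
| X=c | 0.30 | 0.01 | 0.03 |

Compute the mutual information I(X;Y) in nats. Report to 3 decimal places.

Marginals: p(X) = (0.1800, 0.4800, 0.3400), p(Y) = (0.5800, 0.3300, 0.0900).
I(X;Y) = Σ p(x,y)·ln[p(x,y)/(p(x)p(y))].
  (a,α): 0.13·ln(1.2452) = 0.0285
  (a,β): 0.03·ln(0.5051) = -0.0205
  (a,γ): 0.02·ln(1.2346) = 0.0042
  (b,α): 0.15·ln(0.5388) = -0.0928
  (b,β): 0.29·ln(1.8308) = 0.1754
  (b,γ): 0.04·ln(0.9259) = -0.0031
  (c,α): 0.30·ln(1.5213) = 0.1259
  (c,β): 0.01·ln(0.0891) = -0.0242
  (c,γ): 0.03·ln(0.9804) = -0.0006
Sum = 0.193 nats.

0.193 nats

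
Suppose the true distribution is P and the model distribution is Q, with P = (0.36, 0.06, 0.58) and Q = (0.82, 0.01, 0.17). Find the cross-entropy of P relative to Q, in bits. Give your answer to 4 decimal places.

H(P,Q) = −Σ p·log₂ q.
  −0.36·log₂(0.82) = 0.10307
  −0.06·log₂(0.01) = 0.39863
  −0.58·log₂(0.17) = 1.48271
H(P,Q) = 1.9844 bits.

1.9844 bits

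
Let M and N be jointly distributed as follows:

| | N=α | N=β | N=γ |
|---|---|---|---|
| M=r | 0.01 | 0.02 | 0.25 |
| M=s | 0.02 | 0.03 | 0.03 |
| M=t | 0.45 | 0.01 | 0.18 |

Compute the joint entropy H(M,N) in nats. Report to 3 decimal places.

H(M,N) = −Σ p(x,y)·ln p(x,y) over all 9 cells.
  cell (r,α): −0.01·ln0.01 = 0.0461
  cell (r,β): −0.02·ln0.02 = 0.0782
  cell (r,γ): −0.25·ln0.25 = 0.3466
  cell (s,α): −0.02·ln0.02 = 0.0782
  cell (s,β): −0.03·ln0.03 = 0.1052
  cell (s,γ): −0.03·ln0.03 = 0.1052
  cell (t,α): −0.45·ln0.45 = 0.3593
  cell (t,β): −0.01·ln0.01 = 0.0461
  cell (t,γ): −0.18·ln0.18 = 0.3087
Sum = 1.474 nats.

1.474 nats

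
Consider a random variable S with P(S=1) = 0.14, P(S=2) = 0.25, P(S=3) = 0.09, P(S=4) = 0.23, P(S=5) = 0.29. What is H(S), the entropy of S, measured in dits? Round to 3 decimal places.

0.667 dits

H(S) = −Σ p·log₁₀ p.
  −(0.14)·log₁₀(0.14) = 0.1195
  −(0.25)·log₁₀(0.25) = 0.1505
  −(0.09)·log₁₀(0.09) = 0.0941
  −(0.23)·log₁₀(0.23) = 0.1468
  −(0.29)·log₁₀(0.29) = 0.1559
Sum: 0.1195 + 0.1505 + 0.0941 + 0.1468 + 0.1559 = 0.667 dits.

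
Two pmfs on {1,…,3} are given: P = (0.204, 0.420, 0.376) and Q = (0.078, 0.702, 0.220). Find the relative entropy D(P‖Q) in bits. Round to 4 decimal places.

0.2624 bits

D(P‖Q) = Σ p·log₂(p/q).
  0.204·log₂(0.204/0.078) = 0.28295
  0.420·log₂(0.420/0.702) = -0.31125
  0.376·log₂(0.376/0.220) = 0.29073
D(P‖Q) = 0.2624 bits.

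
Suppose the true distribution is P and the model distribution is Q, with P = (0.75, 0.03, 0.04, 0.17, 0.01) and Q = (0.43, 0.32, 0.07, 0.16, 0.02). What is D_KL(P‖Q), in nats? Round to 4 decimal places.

0.3272 nats

D(P‖Q) = Σ p·ln(p/q).
  0.75·ln(0.75/0.43) = 0.41722
  0.03·ln(0.03/0.32) = -0.07101
  0.04·ln(0.04/0.07) = -0.02238
  0.17·ln(0.17/0.16) = 0.01031
  0.01·ln(0.01/0.02) = -0.00693
D(P‖Q) = 0.3272 nats.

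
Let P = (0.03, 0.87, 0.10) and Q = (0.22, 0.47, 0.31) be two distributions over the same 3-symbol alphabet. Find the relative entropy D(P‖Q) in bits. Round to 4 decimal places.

D(P‖Q) = Σ p·log₂(p/q).
  0.03·log₂(0.03/0.22) = -0.08623
  0.87·log₂(0.87/0.47) = 0.77287
  0.10·log₂(0.10/0.31) = -0.16323
D(P‖Q) = 0.5234 bits.

0.5234 bits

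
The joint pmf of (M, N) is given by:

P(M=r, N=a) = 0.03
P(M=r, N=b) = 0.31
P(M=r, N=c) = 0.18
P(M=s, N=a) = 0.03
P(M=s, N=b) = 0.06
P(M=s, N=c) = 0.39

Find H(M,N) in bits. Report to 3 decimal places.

H(M,N) = −Σ p(x,y)·log₂ p(x,y) over all 6 cells.
  cell (r,a): −0.03·log₂0.03 = 0.1518
  cell (r,b): −0.31·log₂0.31 = 0.5238
  cell (r,c): −0.18·log₂0.18 = 0.4453
  cell (s,a): −0.03·log₂0.03 = 0.1518
  cell (s,b): −0.06·log₂0.06 = 0.2435
  cell (s,c): −0.39·log₂0.39 = 0.5298
Sum = 2.046 bits.

2.046 bits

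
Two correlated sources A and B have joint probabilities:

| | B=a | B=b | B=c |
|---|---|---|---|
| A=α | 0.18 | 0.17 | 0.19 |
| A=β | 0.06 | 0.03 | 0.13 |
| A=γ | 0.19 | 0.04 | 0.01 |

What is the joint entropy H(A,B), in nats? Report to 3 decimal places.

1.955 nats

H(A,B) = −Σ p(x,y)·ln p(x,y) over all 9 cells.
  cell (α,a): −0.18·ln0.18 = 0.3087
  cell (α,b): −0.17·ln0.17 = 0.3012
  cell (α,c): −0.19·ln0.19 = 0.3155
  cell (β,a): −0.06·ln0.06 = 0.1688
  cell (β,b): −0.03·ln0.03 = 0.1052
  cell (β,c): −0.13·ln0.13 = 0.2652
  cell (γ,a): −0.19·ln0.19 = 0.3155
  cell (γ,b): −0.04·ln0.04 = 0.1288
  cell (γ,c): −0.01·ln0.01 = 0.0461
Sum = 1.955 nats.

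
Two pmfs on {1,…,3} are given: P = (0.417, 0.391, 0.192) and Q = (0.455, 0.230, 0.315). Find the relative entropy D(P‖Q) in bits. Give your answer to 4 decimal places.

0.1097 bits

D(P‖Q) = Σ p·log₂(p/q).
  0.417·log₂(0.417/0.455) = -0.05247
  0.391·log₂(0.391/0.230) = 0.29932
  0.192·log₂(0.192/0.315) = -0.13714
D(P‖Q) = 0.1097 bits.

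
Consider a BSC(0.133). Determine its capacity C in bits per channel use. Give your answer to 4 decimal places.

Binary symmetric channel: C = 1 − h₂(ε) where h₂ is the binary entropy function.
h₂(0.133) = −0.133·log₂0.133 − 0.867·log₂0.867 = 0.5656.
C = 1 − 0.5656 = 0.4344 bits per channel use.

0.4344 bits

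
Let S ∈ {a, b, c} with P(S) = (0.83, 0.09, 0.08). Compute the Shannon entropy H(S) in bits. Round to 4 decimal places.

H(S) = −Σ p·log₂ p.
  −(0.83)·log₂(0.83) = 0.22312
  −(0.09)·log₂(0.09) = 0.31265
  −(0.08)·log₂(0.08) = 0.29151
Sum: 0.22312 + 0.31265 + 0.29151 = 0.8273 bits.

0.8273 bits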